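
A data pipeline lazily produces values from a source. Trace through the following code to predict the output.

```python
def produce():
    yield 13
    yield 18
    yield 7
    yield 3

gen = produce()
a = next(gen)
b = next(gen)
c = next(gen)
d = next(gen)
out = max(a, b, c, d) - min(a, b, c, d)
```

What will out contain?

Step 1: Create generator and consume all values:
  a = next(gen) = 13
  b = next(gen) = 18
  c = next(gen) = 7
  d = next(gen) = 3
Step 2: max = 18, min = 3, out = 18 - 3 = 15.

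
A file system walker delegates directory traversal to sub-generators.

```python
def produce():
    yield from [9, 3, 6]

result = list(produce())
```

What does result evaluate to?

Step 1: yield from delegates to the iterable, yielding each element.
Step 2: Collected values: [9, 3, 6].
Therefore result = [9, 3, 6].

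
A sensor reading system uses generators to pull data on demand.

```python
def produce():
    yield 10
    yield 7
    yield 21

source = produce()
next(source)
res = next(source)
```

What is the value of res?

Step 1: produce() creates a generator.
Step 2: next(source) yields 10 (consumed and discarded).
Step 3: next(source) yields 7, assigned to res.
Therefore res = 7.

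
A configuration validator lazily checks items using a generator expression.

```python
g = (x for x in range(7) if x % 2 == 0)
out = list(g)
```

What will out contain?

Step 1: Filter range(7) keeping only even values:
  x=0: even, included
  x=1: odd, excluded
  x=2: even, included
  x=3: odd, excluded
  x=4: even, included
  x=5: odd, excluded
  x=6: even, included
Therefore out = [0, 2, 4, 6].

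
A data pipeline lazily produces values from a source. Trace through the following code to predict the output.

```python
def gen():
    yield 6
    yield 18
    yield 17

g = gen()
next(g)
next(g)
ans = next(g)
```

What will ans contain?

Step 1: gen() creates a generator.
Step 2: next(g) yields 6 (consumed and discarded).
Step 3: next(g) yields 18 (consumed and discarded).
Step 4: next(g) yields 17, assigned to ans.
Therefore ans = 17.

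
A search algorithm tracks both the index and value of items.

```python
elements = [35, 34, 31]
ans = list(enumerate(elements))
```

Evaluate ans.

Step 1: enumerate pairs each element with its index:
  (0, 35)
  (1, 34)
  (2, 31)
Therefore ans = [(0, 35), (1, 34), (2, 31)].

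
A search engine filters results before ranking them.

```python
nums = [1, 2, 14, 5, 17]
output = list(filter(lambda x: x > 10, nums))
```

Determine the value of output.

Step 1: Filter elements > 10:
  1: removed
  2: removed
  14: kept
  5: removed
  17: kept
Therefore output = [14, 17].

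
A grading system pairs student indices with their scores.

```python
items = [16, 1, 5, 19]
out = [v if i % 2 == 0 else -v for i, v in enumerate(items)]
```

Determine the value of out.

Step 1: For each (i, v), keep v if i is even, negate if odd:
  i=0 (even): keep 16
  i=1 (odd): negate to -1
  i=2 (even): keep 5
  i=3 (odd): negate to -19
Therefore out = [16, -1, 5, -19].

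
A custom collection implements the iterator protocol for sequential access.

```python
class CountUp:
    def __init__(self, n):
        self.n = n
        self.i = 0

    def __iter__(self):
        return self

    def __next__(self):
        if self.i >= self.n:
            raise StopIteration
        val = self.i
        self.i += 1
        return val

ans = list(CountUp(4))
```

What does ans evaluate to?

Step 1: CountUp(4) creates an iterator counting 0 to 3.
Step 2: list() consumes all values: [0, 1, 2, 3].
Therefore ans = [0, 1, 2, 3].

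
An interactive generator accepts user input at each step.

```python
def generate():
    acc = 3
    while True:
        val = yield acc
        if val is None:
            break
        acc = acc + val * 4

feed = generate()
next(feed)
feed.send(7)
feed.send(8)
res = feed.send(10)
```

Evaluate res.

Step 1: next() -> yield acc=3.
Step 2: send(7) -> val=7, acc = 3 + 7*4 = 31, yield 31.
Step 3: send(8) -> val=8, acc = 31 + 8*4 = 63, yield 63.
Step 4: send(10) -> val=10, acc = 63 + 10*4 = 103, yield 103.
Therefore res = 103.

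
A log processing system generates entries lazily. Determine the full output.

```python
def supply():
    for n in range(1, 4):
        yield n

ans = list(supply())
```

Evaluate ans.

Step 1: The generator yields each value from range(1, 4).
Step 2: list() consumes all yields: [1, 2, 3].
Therefore ans = [1, 2, 3].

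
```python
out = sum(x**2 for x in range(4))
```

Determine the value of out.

Step 1: Compute x**2 for each x in range(4):
  x=0: 0**2 = 0
  x=1: 1**2 = 1
  x=2: 2**2 = 4
  x=3: 3**2 = 9
Step 2: sum = 0 + 1 + 4 + 9 = 14.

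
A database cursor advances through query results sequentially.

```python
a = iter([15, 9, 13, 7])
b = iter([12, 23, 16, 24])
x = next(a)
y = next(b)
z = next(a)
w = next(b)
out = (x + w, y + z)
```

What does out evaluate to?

Step 1: a iterates [15, 9, 13, 7], b iterates [12, 23, 16, 24].
Step 2: x = next(a) = 15, y = next(b) = 12.
Step 3: z = next(a) = 9, w = next(b) = 23.
Step 4: out = (15 + 23, 12 + 9) = (38, 21).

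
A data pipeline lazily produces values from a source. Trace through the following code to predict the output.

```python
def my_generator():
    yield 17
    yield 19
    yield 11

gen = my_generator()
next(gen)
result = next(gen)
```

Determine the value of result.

Step 1: my_generator() creates a generator.
Step 2: next(gen) yields 17 (consumed and discarded).
Step 3: next(gen) yields 19, assigned to result.
Therefore result = 19.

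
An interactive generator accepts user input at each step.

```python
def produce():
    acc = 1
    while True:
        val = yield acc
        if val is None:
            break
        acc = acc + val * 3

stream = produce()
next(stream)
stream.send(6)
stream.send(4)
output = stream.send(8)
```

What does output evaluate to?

Step 1: next() -> yield acc=1.
Step 2: send(6) -> val=6, acc = 1 + 6*3 = 19, yield 19.
Step 3: send(4) -> val=4, acc = 19 + 4*3 = 31, yield 31.
Step 4: send(8) -> val=8, acc = 31 + 8*3 = 55, yield 55.
Therefore output = 55.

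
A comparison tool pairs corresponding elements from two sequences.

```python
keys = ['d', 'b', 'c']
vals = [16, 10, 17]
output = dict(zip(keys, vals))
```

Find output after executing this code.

Step 1: zip pairs keys with values:
  'd' -> 16
  'b' -> 10
  'c' -> 17
Therefore output = {'d': 16, 'b': 10, 'c': 17}.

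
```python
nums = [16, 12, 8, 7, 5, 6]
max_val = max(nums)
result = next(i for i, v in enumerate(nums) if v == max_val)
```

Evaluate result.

Step 1: max([16, 12, 8, 7, 5, 6]) = 16.
Step 2: Find first index where value == 16:
  Index 0: 16 == 16, found!
Therefore result = 0.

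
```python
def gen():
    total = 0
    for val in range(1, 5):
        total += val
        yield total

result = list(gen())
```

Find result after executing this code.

Step 1: Generator accumulates running sum:
  val=1: total = 1, yield 1
  val=2: total = 3, yield 3
  val=3: total = 6, yield 6
  val=4: total = 10, yield 10
Therefore result = [1, 3, 6, 10].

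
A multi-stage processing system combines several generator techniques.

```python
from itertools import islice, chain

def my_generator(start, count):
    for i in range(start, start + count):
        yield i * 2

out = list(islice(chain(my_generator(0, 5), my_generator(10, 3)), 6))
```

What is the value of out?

Step 1: my_generator(0, 5) yields [0, 2, 4, 6, 8].
Step 2: my_generator(10, 3) yields [20, 22, 24].
Step 3: chain concatenates: [0, 2, 4, 6, 8, 20, 22, 24].
Step 4: islice takes first 6: [0, 2, 4, 6, 8, 20].
Therefore out = [0, 2, 4, 6, 8, 20].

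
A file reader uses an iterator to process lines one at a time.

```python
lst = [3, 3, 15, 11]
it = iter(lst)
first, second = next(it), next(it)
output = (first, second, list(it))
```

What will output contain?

Step 1: Create iterator over [3, 3, 15, 11].
Step 2: first = 3, second = 3.
Step 3: Remaining elements: [15, 11].
Therefore output = (3, 3, [15, 11]).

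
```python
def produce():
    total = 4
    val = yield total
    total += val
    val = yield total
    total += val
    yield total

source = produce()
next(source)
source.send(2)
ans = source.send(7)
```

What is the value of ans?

Step 1: next() -> yield total=4.
Step 2: send(2) -> val=2, total = 4+2 = 6, yield 6.
Step 3: send(7) -> val=7, total = 6+7 = 13, yield 13.
Therefore ans = 13.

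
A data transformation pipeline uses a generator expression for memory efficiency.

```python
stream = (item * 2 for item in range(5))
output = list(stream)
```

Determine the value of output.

Step 1: For each item in range(5), compute item*2:
  item=0: 0*2 = 0
  item=1: 1*2 = 2
  item=2: 2*2 = 4
  item=3: 3*2 = 6
  item=4: 4*2 = 8
Therefore output = [0, 2, 4, 6, 8].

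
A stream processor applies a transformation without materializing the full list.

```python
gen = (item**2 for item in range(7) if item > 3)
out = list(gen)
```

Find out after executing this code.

Step 1: For range(7), keep item > 3, then square:
  item=0: 0 <= 3, excluded
  item=1: 1 <= 3, excluded
  item=2: 2 <= 3, excluded
  item=3: 3 <= 3, excluded
  item=4: 4 > 3, yield 4**2 = 16
  item=5: 5 > 3, yield 5**2 = 25
  item=6: 6 > 3, yield 6**2 = 36
Therefore out = [16, 25, 36].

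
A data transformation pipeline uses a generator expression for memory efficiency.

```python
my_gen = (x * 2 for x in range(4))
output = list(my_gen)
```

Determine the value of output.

Step 1: For each x in range(4), compute x*2:
  x=0: 0*2 = 0
  x=1: 1*2 = 2
  x=2: 2*2 = 4
  x=3: 3*2 = 6
Therefore output = [0, 2, 4, 6].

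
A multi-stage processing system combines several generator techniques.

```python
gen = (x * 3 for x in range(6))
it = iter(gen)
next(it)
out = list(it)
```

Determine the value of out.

Step 1: Generator produces [0, 3, 6, 9, 12, 15].
Step 2: next(it) consumes first element (0).
Step 3: list(it) collects remaining: [3, 6, 9, 12, 15].
Therefore out = [3, 6, 9, 12, 15].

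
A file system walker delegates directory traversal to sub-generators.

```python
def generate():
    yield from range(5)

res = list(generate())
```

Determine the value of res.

Step 1: yield from delegates to the iterable, yielding each element.
Step 2: Collected values: [0, 1, 2, 3, 4].
Therefore res = [0, 1, 2, 3, 4].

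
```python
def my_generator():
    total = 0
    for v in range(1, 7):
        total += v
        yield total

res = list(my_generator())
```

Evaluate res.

Step 1: Generator accumulates running sum:
  v=1: total = 1, yield 1
  v=2: total = 3, yield 3
  v=3: total = 6, yield 6
  v=4: total = 10, yield 10
  v=5: total = 15, yield 15
  v=6: total = 21, yield 21
Therefore res = [1, 3, 6, 10, 15, 21].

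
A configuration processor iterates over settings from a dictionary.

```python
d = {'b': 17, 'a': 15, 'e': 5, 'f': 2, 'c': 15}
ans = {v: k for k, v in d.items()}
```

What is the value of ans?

Step 1: Invert dict (swap keys and values):
  'b': 17 -> 17: 'b'
  'a': 15 -> 15: 'a'
  'e': 5 -> 5: 'e'
  'f': 2 -> 2: 'f'
  'c': 15 -> 15: 'c'
Therefore ans = {17: 'b', 15: 'c', 5: 'e', 2: 'f'}.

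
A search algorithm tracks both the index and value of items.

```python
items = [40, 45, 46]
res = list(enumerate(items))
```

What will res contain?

Step 1: enumerate pairs each element with its index:
  (0, 40)
  (1, 45)
  (2, 46)
Therefore res = [(0, 40), (1, 45), (2, 46)].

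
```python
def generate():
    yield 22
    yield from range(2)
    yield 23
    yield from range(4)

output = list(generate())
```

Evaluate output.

Step 1: Trace yields in order:
  yield 22
  yield 0
  yield 1
  yield 23
  yield 0
  yield 1
  yield 2
  yield 3
Therefore output = [22, 0, 1, 23, 0, 1, 2, 3].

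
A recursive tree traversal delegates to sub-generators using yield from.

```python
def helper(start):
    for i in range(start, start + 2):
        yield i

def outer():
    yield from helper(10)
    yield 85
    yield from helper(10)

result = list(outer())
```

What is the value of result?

Step 1: outer() delegates to helper(10):
  yield 10
  yield 11
Step 2: yield 85
Step 3: Delegates to helper(10):
  yield 10
  yield 11
Therefore result = [10, 11, 85, 10, 11].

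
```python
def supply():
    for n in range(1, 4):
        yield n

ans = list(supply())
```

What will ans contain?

Step 1: The generator yields each value from range(1, 4).
Step 2: list() consumes all yields: [1, 2, 3].
Therefore ans = [1, 2, 3].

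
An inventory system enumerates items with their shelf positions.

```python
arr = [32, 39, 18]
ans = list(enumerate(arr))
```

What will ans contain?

Step 1: enumerate pairs each element with its index:
  (0, 32)
  (1, 39)
  (2, 18)
Therefore ans = [(0, 32), (1, 39), (2, 18)].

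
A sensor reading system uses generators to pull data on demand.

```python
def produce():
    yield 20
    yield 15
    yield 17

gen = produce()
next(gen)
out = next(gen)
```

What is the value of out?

Step 1: produce() creates a generator.
Step 2: next(gen) yields 20 (consumed and discarded).
Step 3: next(gen) yields 15, assigned to out.
Therefore out = 15.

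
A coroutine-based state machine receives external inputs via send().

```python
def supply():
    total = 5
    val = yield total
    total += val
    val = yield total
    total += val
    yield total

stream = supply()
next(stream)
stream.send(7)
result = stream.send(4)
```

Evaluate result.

Step 1: next() -> yield total=5.
Step 2: send(7) -> val=7, total = 5+7 = 12, yield 12.
Step 3: send(4) -> val=4, total = 12+4 = 16, yield 16.
Therefore result = 16.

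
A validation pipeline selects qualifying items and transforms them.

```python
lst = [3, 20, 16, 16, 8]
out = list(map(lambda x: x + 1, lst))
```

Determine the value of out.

Step 1: Apply lambda x: x + 1 to each element:
  3 -> 4
  20 -> 21
  16 -> 17
  16 -> 17
  8 -> 9
Therefore out = [4, 21, 17, 17, 9].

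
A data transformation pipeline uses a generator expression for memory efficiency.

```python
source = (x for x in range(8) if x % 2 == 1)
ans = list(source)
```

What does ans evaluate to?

Step 1: Filter range(8) keeping only odd values:
  x=0: even, excluded
  x=1: odd, included
  x=2: even, excluded
  x=3: odd, included
  x=4: even, excluded
  x=5: odd, included
  x=6: even, excluded
  x=7: odd, included
Therefore ans = [1, 3, 5, 7].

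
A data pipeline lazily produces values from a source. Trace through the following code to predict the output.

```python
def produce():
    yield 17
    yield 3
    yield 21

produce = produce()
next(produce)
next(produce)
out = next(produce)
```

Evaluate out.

Step 1: produce() creates a generator.
Step 2: next(produce) yields 17 (consumed and discarded).
Step 3: next(produce) yields 3 (consumed and discarded).
Step 4: next(produce) yields 21, assigned to out.
Therefore out = 21.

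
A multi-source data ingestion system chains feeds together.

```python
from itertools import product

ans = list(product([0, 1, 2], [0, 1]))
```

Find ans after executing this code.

Step 1: product([0, 1, 2], [0, 1]) gives all pairs:
  (0, 0)
  (0, 1)
  (1, 0)
  (1, 1)
  (2, 0)
  (2, 1)
Therefore ans = [(0, 0), (0, 1), (1, 0), (1, 1), (2, 0), (2, 1)].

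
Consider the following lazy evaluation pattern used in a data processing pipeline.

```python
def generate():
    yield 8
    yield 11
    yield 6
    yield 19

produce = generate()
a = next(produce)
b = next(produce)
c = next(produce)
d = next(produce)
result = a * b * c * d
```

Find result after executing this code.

Step 1: Create generator and consume all values:
  a = next(produce) = 8
  b = next(produce) = 11
  c = next(produce) = 6
  d = next(produce) = 19
Step 2: result = 8 * 11 * 6 * 19 = 10032.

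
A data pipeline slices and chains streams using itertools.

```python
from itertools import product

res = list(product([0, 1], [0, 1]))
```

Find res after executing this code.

Step 1: product([0, 1], [0, 1]) gives all pairs:
  (0, 0)
  (0, 1)
  (1, 0)
  (1, 1)
Therefore res = [(0, 0), (0, 1), (1, 0), (1, 1)].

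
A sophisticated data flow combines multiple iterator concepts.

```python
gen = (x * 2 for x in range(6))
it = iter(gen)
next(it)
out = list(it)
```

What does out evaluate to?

Step 1: Generator produces [0, 2, 4, 6, 8, 10].
Step 2: next(it) consumes first element (0).
Step 3: list(it) collects remaining: [2, 4, 6, 8, 10].
Therefore out = [2, 4, 6, 8, 10].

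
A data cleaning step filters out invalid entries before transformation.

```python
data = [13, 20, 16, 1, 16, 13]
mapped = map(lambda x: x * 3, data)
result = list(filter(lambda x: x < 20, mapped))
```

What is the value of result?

Step 1: Map x * 3:
  13 -> 39
  20 -> 60
  16 -> 48
  1 -> 3
  16 -> 48
  13 -> 39
Step 2: Filter for < 20:
  39: removed
  60: removed
  48: removed
  3: kept
  48: removed
  39: removed
Therefore result = [3].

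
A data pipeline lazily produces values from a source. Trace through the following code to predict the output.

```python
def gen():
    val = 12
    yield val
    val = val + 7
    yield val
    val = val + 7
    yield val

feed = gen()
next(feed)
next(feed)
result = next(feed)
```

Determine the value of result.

Step 1: Trace through generator execution:
  Yield 1: val starts at 12, yield 12
  Yield 2: val = 12 + 7 = 19, yield 19
  Yield 3: val = 19 + 7 = 26, yield 26
Step 2: First next() gets 12, second next() gets the second value, third next() yields 26.
Therefore result = 26.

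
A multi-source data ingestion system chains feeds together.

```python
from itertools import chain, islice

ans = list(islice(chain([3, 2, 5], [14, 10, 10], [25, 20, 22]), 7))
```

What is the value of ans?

Step 1: chain([3, 2, 5], [14, 10, 10], [25, 20, 22]) = [3, 2, 5, 14, 10, 10, 25, 20, 22].
Step 2: islice takes first 7 elements: [3, 2, 5, 14, 10, 10, 25].
Therefore ans = [3, 2, 5, 14, 10, 10, 25].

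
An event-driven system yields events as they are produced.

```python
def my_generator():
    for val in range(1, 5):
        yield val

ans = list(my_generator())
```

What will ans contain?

Step 1: The generator yields each value from range(1, 5).
Step 2: list() consumes all yields: [1, 2, 3, 4].
Therefore ans = [1, 2, 3, 4].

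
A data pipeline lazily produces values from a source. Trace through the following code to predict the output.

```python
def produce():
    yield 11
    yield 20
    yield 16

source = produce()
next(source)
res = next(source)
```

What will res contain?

Step 1: produce() creates a generator.
Step 2: next(source) yields 11 (consumed and discarded).
Step 3: next(source) yields 20, assigned to res.
Therefore res = 20.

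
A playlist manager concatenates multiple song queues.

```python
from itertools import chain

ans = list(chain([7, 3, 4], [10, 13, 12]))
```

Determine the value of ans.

Step 1: chain() concatenates iterables: [7, 3, 4] + [10, 13, 12].
Therefore ans = [7, 3, 4, 10, 13, 12].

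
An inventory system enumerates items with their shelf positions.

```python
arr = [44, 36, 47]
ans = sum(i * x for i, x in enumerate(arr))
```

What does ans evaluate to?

Step 1: Compute i * x for each (i, x) in enumerate([44, 36, 47]):
  i=0, x=44: 0*44 = 0
  i=1, x=36: 1*36 = 36
  i=2, x=47: 2*47 = 94
Step 2: sum = 0 + 36 + 94 = 130.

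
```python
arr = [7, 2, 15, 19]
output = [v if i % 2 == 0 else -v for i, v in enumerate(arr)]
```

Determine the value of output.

Step 1: For each (i, v), keep v if i is even, negate if odd:
  i=0 (even): keep 7
  i=1 (odd): negate to -2
  i=2 (even): keep 15
  i=3 (odd): negate to -19
Therefore output = [7, -2, 15, -19].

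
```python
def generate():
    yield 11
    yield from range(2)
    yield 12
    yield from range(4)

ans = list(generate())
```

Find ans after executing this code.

Step 1: Trace yields in order:
  yield 11
  yield 0
  yield 1
  yield 12
  yield 0
  yield 1
  yield 2
  yield 3
Therefore ans = [11, 0, 1, 12, 0, 1, 2, 3].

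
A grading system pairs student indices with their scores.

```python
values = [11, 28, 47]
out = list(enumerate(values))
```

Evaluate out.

Step 1: enumerate pairs each element with its index:
  (0, 11)
  (1, 28)
  (2, 47)
Therefore out = [(0, 11), (1, 28), (2, 47)].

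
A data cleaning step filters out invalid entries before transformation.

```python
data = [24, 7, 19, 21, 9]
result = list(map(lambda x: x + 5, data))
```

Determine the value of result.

Step 1: Apply lambda x: x + 5 to each element:
  24 -> 29
  7 -> 12
  19 -> 24
  21 -> 26
  9 -> 14
Therefore result = [29, 12, 24, 26, 14].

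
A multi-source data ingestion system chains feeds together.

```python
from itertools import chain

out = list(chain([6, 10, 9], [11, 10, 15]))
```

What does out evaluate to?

Step 1: chain() concatenates iterables: [6, 10, 9] + [11, 10, 15].
Therefore out = [6, 10, 9, 11, 10, 15].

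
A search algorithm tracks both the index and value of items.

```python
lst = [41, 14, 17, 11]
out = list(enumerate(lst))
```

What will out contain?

Step 1: enumerate pairs each element with its index:
  (0, 41)
  (1, 14)
  (2, 17)
  (3, 11)
Therefore out = [(0, 41), (1, 14), (2, 17), (3, 11)].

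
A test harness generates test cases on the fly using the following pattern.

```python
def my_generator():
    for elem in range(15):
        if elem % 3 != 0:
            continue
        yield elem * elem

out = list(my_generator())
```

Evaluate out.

Step 1: Only yield elem**2 when elem is divisible by 3:
  elem=0: 0 % 3 == 0, yield 0**2 = 0
  elem=3: 3 % 3 == 0, yield 3**2 = 9
  elem=6: 6 % 3 == 0, yield 6**2 = 36
  elem=9: 9 % 3 == 0, yield 9**2 = 81
  elem=12: 12 % 3 == 0, yield 12**2 = 144
Therefore out = [0, 9, 36, 81, 144].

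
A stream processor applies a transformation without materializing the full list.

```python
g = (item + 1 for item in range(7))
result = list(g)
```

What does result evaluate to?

Step 1: For each item in range(7), compute item+1:
  item=0: 0+1 = 1
  item=1: 1+1 = 2
  item=2: 2+1 = 3
  item=3: 3+1 = 4
  item=4: 4+1 = 5
  item=5: 5+1 = 6
  item=6: 6+1 = 7
Therefore result = [1, 2, 3, 4, 5, 6, 7].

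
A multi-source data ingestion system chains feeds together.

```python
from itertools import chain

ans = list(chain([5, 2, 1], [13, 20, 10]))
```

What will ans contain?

Step 1: chain() concatenates iterables: [5, 2, 1] + [13, 20, 10].
Therefore ans = [5, 2, 1, 13, 20, 10].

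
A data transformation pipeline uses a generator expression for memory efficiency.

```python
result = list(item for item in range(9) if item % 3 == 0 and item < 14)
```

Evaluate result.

Step 1: Filter range(9) where item % 3 == 0 and item < 14:
  item=0: both conditions met, included
  item=1: excluded (1 % 3 != 0)
  item=2: excluded (2 % 3 != 0)
  item=3: both conditions met, included
  item=4: excluded (4 % 3 != 0)
  item=5: excluded (5 % 3 != 0)
  item=6: both conditions met, included
  item=7: excluded (7 % 3 != 0)
  item=8: excluded (8 % 3 != 0)
Therefore result = [0, 3, 6].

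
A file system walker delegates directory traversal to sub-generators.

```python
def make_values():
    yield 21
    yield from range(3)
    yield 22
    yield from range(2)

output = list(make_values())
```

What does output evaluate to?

Step 1: Trace yields in order:
  yield 21
  yield 0
  yield 1
  yield 2
  yield 22
  yield 0
  yield 1
Therefore output = [21, 0, 1, 2, 22, 0, 1].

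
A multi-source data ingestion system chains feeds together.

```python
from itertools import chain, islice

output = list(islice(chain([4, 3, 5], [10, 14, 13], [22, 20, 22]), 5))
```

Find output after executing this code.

Step 1: chain([4, 3, 5], [10, 14, 13], [22, 20, 22]) = [4, 3, 5, 10, 14, 13, 22, 20, 22].
Step 2: islice takes first 5 elements: [4, 3, 5, 10, 14].
Therefore output = [4, 3, 5, 10, 14].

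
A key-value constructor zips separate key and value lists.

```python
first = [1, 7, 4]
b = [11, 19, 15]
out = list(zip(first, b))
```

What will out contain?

Step 1: zip pairs elements at same index:
  Index 0: (1, 11)
  Index 1: (7, 19)
  Index 2: (4, 15)
Therefore out = [(1, 11), (7, 19), (4, 15)].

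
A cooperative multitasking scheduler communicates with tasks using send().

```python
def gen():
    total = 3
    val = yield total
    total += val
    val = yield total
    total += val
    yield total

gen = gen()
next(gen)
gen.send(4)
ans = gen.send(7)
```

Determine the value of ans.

Step 1: next() -> yield total=3.
Step 2: send(4) -> val=4, total = 3+4 = 7, yield 7.
Step 3: send(7) -> val=7, total = 7+7 = 14, yield 14.
Therefore ans = 14.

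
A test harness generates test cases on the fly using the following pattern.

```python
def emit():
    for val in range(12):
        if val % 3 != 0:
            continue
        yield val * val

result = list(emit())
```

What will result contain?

Step 1: Only yield val**2 when val is divisible by 3:
  val=0: 0 % 3 == 0, yield 0**2 = 0
  val=3: 3 % 3 == 0, yield 3**2 = 9
  val=6: 6 % 3 == 0, yield 6**2 = 36
  val=9: 9 % 3 == 0, yield 9**2 = 81
Therefore result = [0, 9, 36, 81].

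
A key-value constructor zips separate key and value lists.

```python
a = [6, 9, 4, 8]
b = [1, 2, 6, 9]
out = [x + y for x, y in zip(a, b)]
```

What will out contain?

Step 1: Add corresponding elements:
  6 + 1 = 7
  9 + 2 = 11
  4 + 6 = 10
  8 + 9 = 17
Therefore out = [7, 11, 10, 17].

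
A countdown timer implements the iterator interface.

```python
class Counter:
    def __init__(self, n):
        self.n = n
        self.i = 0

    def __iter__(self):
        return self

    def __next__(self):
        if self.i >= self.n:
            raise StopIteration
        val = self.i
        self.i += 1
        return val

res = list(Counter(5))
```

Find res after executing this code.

Step 1: Counter(5) creates an iterator counting 0 to 4.
Step 2: list() consumes all values: [0, 1, 2, 3, 4].
Therefore res = [0, 1, 2, 3, 4].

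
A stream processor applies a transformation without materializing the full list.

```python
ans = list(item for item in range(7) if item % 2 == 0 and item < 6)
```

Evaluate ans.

Step 1: Filter range(7) where item % 2 == 0 and item < 6:
  item=0: both conditions met, included
  item=1: excluded (1 % 2 != 0)
  item=2: both conditions met, included
  item=3: excluded (3 % 2 != 0)
  item=4: both conditions met, included
  item=5: excluded (5 % 2 != 0)
  item=6: excluded (6 >= 6)
Therefore ans = [0, 2, 4].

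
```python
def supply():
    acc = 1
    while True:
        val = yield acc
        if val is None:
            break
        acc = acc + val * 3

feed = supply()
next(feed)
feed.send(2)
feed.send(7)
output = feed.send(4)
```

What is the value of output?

Step 1: next() -> yield acc=1.
Step 2: send(2) -> val=2, acc = 1 + 2*3 = 7, yield 7.
Step 3: send(7) -> val=7, acc = 7 + 7*3 = 28, yield 28.
Step 4: send(4) -> val=4, acc = 28 + 4*3 = 40, yield 40.
Therefore output = 40.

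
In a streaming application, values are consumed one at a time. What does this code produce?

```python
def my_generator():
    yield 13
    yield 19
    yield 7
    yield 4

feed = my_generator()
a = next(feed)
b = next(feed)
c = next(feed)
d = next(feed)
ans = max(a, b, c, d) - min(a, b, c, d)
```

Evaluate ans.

Step 1: Create generator and consume all values:
  a = next(feed) = 13
  b = next(feed) = 19
  c = next(feed) = 7
  d = next(feed) = 4
Step 2: max = 19, min = 4, ans = 19 - 4 = 15.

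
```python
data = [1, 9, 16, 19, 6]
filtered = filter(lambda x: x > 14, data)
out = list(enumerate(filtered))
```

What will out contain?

Step 1: Filter [1, 9, 16, 19, 6] for > 14: [16, 19].
Step 2: enumerate re-indexes from 0: [(0, 16), (1, 19)].
Therefore out = [(0, 16), (1, 19)].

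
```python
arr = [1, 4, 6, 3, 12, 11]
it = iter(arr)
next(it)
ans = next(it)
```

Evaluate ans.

Step 1: Create iterator over [1, 4, 6, 3, 12, 11].
Step 2: next() consumes 1.
Step 3: next() returns 4.
Therefore ans = 4.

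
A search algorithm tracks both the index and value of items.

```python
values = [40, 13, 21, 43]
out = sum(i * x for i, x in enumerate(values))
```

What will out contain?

Step 1: Compute i * x for each (i, x) in enumerate([40, 13, 21, 43]):
  i=0, x=40: 0*40 = 0
  i=1, x=13: 1*13 = 13
  i=2, x=21: 2*21 = 42
  i=3, x=43: 3*43 = 129
Step 2: sum = 0 + 13 + 42 + 129 = 184.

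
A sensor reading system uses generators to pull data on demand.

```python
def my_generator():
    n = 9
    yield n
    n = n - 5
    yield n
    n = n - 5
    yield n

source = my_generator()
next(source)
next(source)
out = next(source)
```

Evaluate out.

Step 1: Trace through generator execution:
  Yield 1: n starts at 9, yield 9
  Yield 2: n = 9 - 5 = 4, yield 4
  Yield 3: n = 4 - 5 = -1, yield -1
Step 2: First next() gets 9, second next() gets the second value, third next() yields -1.
Therefore out = -1.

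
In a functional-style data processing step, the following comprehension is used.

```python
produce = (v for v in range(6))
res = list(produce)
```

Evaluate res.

Step 1: Generator expression iterates range(6): [0, 1, 2, 3, 4, 5].
Step 2: list() collects all values.
Therefore res = [0, 1, 2, 3, 4, 5].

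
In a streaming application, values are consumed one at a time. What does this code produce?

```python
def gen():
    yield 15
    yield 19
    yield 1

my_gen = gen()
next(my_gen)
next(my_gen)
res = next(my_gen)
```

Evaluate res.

Step 1: gen() creates a generator.
Step 2: next(my_gen) yields 15 (consumed and discarded).
Step 3: next(my_gen) yields 19 (consumed and discarded).
Step 4: next(my_gen) yields 1, assigned to res.
Therefore res = 1.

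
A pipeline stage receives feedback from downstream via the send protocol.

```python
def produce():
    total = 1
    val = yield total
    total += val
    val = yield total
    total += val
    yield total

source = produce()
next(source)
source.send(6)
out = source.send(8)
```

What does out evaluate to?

Step 1: next() -> yield total=1.
Step 2: send(6) -> val=6, total = 1+6 = 7, yield 7.
Step 3: send(8) -> val=8, total = 7+8 = 15, yield 15.
Therefore out = 15.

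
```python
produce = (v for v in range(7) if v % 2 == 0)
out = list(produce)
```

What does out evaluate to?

Step 1: Filter range(7) keeping only even values:
  v=0: even, included
  v=1: odd, excluded
  v=2: even, included
  v=3: odd, excluded
  v=4: even, included
  v=5: odd, excluded
  v=6: even, included
Therefore out = [0, 2, 4, 6].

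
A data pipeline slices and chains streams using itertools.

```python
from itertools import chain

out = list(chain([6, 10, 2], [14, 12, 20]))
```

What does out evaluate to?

Step 1: chain() concatenates iterables: [6, 10, 2] + [14, 12, 20].
Therefore out = [6, 10, 2, 14, 12, 20].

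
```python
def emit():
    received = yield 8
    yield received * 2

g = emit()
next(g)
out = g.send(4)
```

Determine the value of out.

Step 1: next(g) advances to first yield, producing 8.
Step 2: send(4) resumes, received = 4.
Step 3: yield received * 2 = 4 * 2 = 8.
Therefore out = 8.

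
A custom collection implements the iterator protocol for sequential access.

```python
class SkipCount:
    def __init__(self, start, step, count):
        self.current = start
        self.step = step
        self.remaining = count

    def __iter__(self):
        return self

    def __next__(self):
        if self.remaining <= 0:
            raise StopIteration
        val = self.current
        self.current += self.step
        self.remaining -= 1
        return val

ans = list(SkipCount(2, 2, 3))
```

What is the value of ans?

Step 1: SkipCount starts at 2, increments by 2, for 3 steps:
  Yield 2, then current += 2
  Yield 4, then current += 2
  Yield 6, then current += 2
Therefore ans = [2, 4, 6].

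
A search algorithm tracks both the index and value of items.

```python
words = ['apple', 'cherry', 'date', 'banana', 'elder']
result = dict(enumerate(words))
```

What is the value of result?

Step 1: enumerate pairs indices with words:
  0 -> 'apple'
  1 -> 'cherry'
  2 -> 'date'
  3 -> 'banana'
  4 -> 'elder'
Therefore result = {0: 'apple', 1: 'cherry', 2: 'date', 3: 'banana', 4: 'elder'}.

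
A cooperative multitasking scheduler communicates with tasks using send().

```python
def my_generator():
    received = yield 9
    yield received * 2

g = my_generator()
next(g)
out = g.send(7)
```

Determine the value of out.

Step 1: next(g) advances to first yield, producing 9.
Step 2: send(7) resumes, received = 7.
Step 3: yield received * 2 = 7 * 2 = 14.
Therefore out = 14.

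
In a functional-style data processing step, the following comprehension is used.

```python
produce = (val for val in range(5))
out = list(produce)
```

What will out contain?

Step 1: Generator expression iterates range(5): [0, 1, 2, 3, 4].
Step 2: list() collects all values.
Therefore out = [0, 1, 2, 3, 4].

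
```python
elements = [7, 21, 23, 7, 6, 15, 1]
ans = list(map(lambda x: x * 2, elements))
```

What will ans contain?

Step 1: Apply lambda x: x * 2 to each element:
  7 -> 14
  21 -> 42
  23 -> 46
  7 -> 14
  6 -> 12
  15 -> 30
  1 -> 2
Therefore ans = [14, 42, 46, 14, 12, 30, 2].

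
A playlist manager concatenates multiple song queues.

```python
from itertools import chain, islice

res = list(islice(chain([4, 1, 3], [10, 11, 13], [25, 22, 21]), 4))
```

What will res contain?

Step 1: chain([4, 1, 3], [10, 11, 13], [25, 22, 21]) = [4, 1, 3, 10, 11, 13, 25, 22, 21].
Step 2: islice takes first 4 elements: [4, 1, 3, 10].
Therefore res = [4, 1, 3, 10].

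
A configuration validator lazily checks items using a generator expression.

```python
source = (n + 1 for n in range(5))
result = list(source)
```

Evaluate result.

Step 1: For each n in range(5), compute n+1:
  n=0: 0+1 = 1
  n=1: 1+1 = 2
  n=2: 2+1 = 3
  n=3: 3+1 = 4
  n=4: 4+1 = 5
Therefore result = [1, 2, 3, 4, 5].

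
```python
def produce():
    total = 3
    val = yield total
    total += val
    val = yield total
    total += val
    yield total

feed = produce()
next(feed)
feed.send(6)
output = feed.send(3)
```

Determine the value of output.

Step 1: next() -> yield total=3.
Step 2: send(6) -> val=6, total = 3+6 = 9, yield 9.
Step 3: send(3) -> val=3, total = 9+3 = 12, yield 12.
Therefore output = 12.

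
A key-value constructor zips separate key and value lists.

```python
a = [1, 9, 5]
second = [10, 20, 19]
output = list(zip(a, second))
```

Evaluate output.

Step 1: zip pairs elements at same index:
  Index 0: (1, 10)
  Index 1: (9, 20)
  Index 2: (5, 19)
Therefore output = [(1, 10), (9, 20), (5, 19)].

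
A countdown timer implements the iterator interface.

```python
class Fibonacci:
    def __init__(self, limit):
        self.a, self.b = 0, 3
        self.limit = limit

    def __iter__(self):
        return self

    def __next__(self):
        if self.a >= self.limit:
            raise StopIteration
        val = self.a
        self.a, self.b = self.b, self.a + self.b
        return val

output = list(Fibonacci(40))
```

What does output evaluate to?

Step 1: Fibonacci-like sequence (a=0, b=3) until >= 40:
  Yield 0, then a,b = 3,3
  Yield 3, then a,b = 3,6
  Yield 3, then a,b = 6,9
  Yield 6, then a,b = 9,15
  Yield 9, then a,b = 15,24
  Yield 15, then a,b = 24,39
  Yield 24, then a,b = 39,63
  Yield 39, then a,b = 63,102
Step 2: 63 >= 40, stop.
Therefore output = [0, 3, 3, 6, 9, 15, 24, 39].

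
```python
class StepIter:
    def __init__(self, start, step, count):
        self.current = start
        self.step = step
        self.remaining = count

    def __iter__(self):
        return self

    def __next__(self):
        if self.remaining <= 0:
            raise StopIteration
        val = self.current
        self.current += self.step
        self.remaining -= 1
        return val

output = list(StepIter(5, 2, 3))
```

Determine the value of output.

Step 1: StepIter starts at 5, increments by 2, for 3 steps:
  Yield 5, then current += 2
  Yield 7, then current += 2
  Yield 9, then current += 2
Therefore output = [5, 7, 9].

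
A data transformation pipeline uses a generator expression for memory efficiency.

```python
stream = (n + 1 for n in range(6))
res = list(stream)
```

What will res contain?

Step 1: For each n in range(6), compute n+1:
  n=0: 0+1 = 1
  n=1: 1+1 = 2
  n=2: 2+1 = 3
  n=3: 3+1 = 4
  n=4: 4+1 = 5
  n=5: 5+1 = 6
Therefore res = [1, 2, 3, 4, 5, 6].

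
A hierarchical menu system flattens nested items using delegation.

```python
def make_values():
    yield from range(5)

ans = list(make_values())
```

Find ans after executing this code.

Step 1: yield from delegates to the iterable, yielding each element.
Step 2: Collected values: [0, 1, 2, 3, 4].
Therefore ans = [0, 1, 2, 3, 4].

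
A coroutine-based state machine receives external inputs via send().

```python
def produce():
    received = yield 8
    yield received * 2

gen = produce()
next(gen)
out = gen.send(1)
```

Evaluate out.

Step 1: next(gen) advances to first yield, producing 8.
Step 2: send(1) resumes, received = 1.
Step 3: yield received * 2 = 1 * 2 = 2.
Therefore out = 2.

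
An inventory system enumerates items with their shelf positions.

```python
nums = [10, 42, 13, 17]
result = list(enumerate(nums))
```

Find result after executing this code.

Step 1: enumerate pairs each element with its index:
  (0, 10)
  (1, 42)
  (2, 13)
  (3, 17)
Therefore result = [(0, 10), (1, 42), (2, 13), (3, 17)].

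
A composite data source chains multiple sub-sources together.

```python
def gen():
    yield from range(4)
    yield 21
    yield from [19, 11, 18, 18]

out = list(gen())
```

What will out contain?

Step 1: Trace yields in order:
  yield 0
  yield 1
  yield 2
  yield 3
  yield 21
  yield 19
  yield 11
  yield 18
  yield 18
Therefore out = [0, 1, 2, 3, 21, 19, 11, 18, 18].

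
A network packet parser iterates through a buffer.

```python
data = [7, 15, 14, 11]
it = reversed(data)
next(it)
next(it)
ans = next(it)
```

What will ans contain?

Step 1: reversed([7, 15, 14, 11]) gives iterator: [11, 14, 15, 7].
Step 2: First next() = 11, second next() = 14.
Step 3: Third next() = 15.
Therefore ans = 15.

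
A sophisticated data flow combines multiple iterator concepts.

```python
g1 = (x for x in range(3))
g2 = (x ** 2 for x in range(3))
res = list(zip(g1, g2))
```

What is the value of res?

Step 1: g1 produces [0, 1, 2].
Step 2: g2 produces [0, 1, 4].
Step 3: zip pairs them: [(0, 0), (1, 1), (2, 4)].
Therefore res = [(0, 0), (1, 1), (2, 4)].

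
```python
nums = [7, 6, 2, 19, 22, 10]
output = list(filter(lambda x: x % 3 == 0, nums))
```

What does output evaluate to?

Step 1: Filter elements divisible by 3:
  7 % 3 = 1: removed
  6 % 3 = 0: kept
  2 % 3 = 2: removed
  19 % 3 = 1: removed
  22 % 3 = 1: removed
  10 % 3 = 1: removed
Therefore output = [6].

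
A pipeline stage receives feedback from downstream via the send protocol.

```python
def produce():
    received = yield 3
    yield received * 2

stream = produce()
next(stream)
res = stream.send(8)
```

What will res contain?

Step 1: next(stream) advances to first yield, producing 3.
Step 2: send(8) resumes, received = 8.
Step 3: yield received * 2 = 8 * 2 = 16.
Therefore res = 16.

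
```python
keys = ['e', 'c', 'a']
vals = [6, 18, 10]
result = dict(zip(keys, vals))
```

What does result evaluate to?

Step 1: zip pairs keys with values:
  'e' -> 6
  'c' -> 18
  'a' -> 10
Therefore result = {'e': 6, 'c': 18, 'a': 10}.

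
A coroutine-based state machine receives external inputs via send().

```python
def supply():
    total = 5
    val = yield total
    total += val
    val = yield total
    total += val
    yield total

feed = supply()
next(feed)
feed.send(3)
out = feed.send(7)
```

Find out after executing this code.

Step 1: next() -> yield total=5.
Step 2: send(3) -> val=3, total = 5+3 = 8, yield 8.
Step 3: send(7) -> val=7, total = 8+7 = 15, yield 15.
Therefore out = 15.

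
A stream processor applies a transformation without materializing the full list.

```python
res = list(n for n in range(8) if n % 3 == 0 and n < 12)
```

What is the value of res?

Step 1: Filter range(8) where n % 3 == 0 and n < 12:
  n=0: both conditions met, included
  n=1: excluded (1 % 3 != 0)
  n=2: excluded (2 % 3 != 0)
  n=3: both conditions met, included
  n=4: excluded (4 % 3 != 0)
  n=5: excluded (5 % 3 != 0)
  n=6: both conditions met, included
  n=7: excluded (7 % 3 != 0)
Therefore res = [0, 3, 6].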